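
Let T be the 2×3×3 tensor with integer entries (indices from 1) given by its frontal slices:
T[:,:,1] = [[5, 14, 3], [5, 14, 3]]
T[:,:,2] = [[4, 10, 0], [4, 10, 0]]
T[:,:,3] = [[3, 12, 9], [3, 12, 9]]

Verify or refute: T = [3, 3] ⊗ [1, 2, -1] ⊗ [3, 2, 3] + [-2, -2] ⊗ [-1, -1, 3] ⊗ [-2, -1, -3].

Yes

Reconstruct entrywise from the claimed factors. For example, T[2,2,1] = 14 and Σₗ aₗ[2]bₗ[2]cₗ[1] = (3)·(2)·(3) + (-2)·(-1)·(-2) = 14; checking all 18 entries, every one matches. The claim holds.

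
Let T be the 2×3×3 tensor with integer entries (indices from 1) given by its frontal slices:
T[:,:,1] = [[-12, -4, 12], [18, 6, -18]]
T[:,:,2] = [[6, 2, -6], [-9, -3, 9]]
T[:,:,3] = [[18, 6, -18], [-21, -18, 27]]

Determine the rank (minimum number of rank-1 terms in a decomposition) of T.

2

Lower bound: in the mode-1 unfolding of T (rows indexed by i, columns by (j,k)) the 2×2 minor on rows i ∈ {1, 2}, columns (j,k) ∈ {(1,1), (1,3)} is det [[-12, 18], [18, -21]] = -72 ≠ 0, so that unfolding has rank ≥ 2 and hence rank(T) ≥ 2 (CP rank is at least every unfolding rank, though it can be larger).
Upper bound: with S_k = T[:,:,k], the two rank-1 terms a₁b₁ᵀ, a₂b₂ᵀ are the rank-1 members of the pencil x·S₁ + y·S₃.
The 2×2 minor of x·S₁ + y·S₃ on rows {1,2}, columns {1,2} is 132·xy − 198·y² = 66·(2·x − 3·y)(y), vanishing at (x:y) = (3:2) and (1:0).
M₁ = 3·S₁ + 2·S₃ = [[0, 0, 0], [12, -18, 0]] = 6·[0, 1][2, -3, 0]ᵀ and M₂ = S₁ = [[-12, -4, 12], [18, 6, -18]] = (-2)·[2, -3][3, 1, -3]ᵀ, so take a₁ = [0, 1], b₁ = [2, -3, 0], a₂ = [2, -3], b₂ = [3, 1, -3].
Each slice is an integer combination of E₁ = a₁b₁ᵀ and E₂ = a₂b₂ᵀ: S₁ = −2·E₂, S₂ = E₂, S₃ = 3·E₁ + 3·E₂; reading off coefficients, c₁ = [0, 0, 3] and c₂ = [-2, 1, 3].
Hence T = [0, 1] ⊗ [2, -3, 0] ⊗ [0, 0, 3] + [2, -3] ⊗ [3, 1, -3] ⊗ [-2, 1, 3], so rank(T) ≤ 2.
These bounds meet, so rank(T) = 2.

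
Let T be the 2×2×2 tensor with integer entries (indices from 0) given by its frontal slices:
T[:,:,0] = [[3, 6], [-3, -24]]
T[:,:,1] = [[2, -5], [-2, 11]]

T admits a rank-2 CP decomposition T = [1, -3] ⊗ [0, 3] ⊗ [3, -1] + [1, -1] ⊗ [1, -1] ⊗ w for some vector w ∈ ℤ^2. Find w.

Subtract the known terms from T to get the rank-1 residual R = [1, -1] ⊗ [1, -1] ⊗ w, so R[i,j,k] = a[i]·b[j]·w[k]. Pick indices with nonzero a[0]·b[0] = (1)·(1) = 1. Only the fibre through (0,0,·) is needed: R[0,0,:] = T[0,0,:] − Σₗ aₗ[0]bₗ[0]cₗ = [3, 2] − (1)·(0)·[3, -1] = [3, 2]. Then w[k] = R[0,0,k] / 1 for each k, giving w = [3, 2] / 1 = [3, 2].

w = [3, 2]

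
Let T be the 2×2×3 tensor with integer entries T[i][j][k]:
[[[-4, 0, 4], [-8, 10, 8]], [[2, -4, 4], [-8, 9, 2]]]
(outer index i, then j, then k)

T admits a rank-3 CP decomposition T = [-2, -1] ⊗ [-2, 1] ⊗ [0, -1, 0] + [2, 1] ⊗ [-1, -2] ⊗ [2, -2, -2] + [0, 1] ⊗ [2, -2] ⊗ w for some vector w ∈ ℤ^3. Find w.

w = [2, -2, 1]

Subtract the known terms from T to get the rank-1 residual R = [0, 1] ⊗ [2, -2] ⊗ w, so R[i,j,k] = a[i]·b[j]·w[k]. Pick indices with nonzero a[1]·b[0] = (1)·(2) = 2. Only the fibre through (1,0,·) is needed: R[1,0,:] = T[1,0,:] − Σₗ aₗ[1]bₗ[0]cₗ = [2, -4, 4] − (-1)·(-2)·[0, -1, 0] − (1)·(-1)·[2, -2, -2] = [4, -4, 2]. Then w[k] = R[1,0,k] / 2 for each k, giving w = [4, -4, 2] / 2 = [2, -2, 1].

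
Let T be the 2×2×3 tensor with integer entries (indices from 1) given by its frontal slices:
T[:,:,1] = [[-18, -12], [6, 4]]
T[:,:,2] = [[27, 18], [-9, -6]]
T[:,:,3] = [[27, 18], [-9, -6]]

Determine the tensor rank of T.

Lower bound: T ≠ 0 (e.g. T[1,1,1] = -18), so rank(T) ≥ 1.
Upper bound: if T = a ⊗ b ⊗ c then every fibre of T is a multiple of the corresponding factor, so read the factors off the fibres through the nonzero entry T[1,1,1] = -18.
The mode-1 fibre T[:,1,1] = [-18, 6] gives a = [3, -1] (primitive direction); the mode-2 fibre T[1,:,1] = [-18, -12] gives b = [3, 2]; then c[k] = T[1,1,k] / (a[1]·b[1]) = [-18, 27, 27] / 9 = [-2, 3, 3].
Expanding [3, -1] ⊗ [3, 2] ⊗ [-2, 3, 3] reproduces all 12 entries of T, so T = [3, -1] ⊗ [3, 2] ⊗ [-2, 3, 3] and rank(T) ≤ 1.
These bounds meet, so rank(T) = 1.

1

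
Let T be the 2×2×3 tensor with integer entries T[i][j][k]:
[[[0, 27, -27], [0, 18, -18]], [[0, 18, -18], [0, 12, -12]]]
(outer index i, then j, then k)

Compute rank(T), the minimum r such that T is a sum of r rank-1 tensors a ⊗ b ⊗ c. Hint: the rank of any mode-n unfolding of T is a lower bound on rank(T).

Lower bound: T ≠ 0 (e.g. T[0,0,1] = 27), so rank(T) ≥ 1.
Upper bound: if T = a ⊗ b ⊗ c then every fibre of T is a multiple of the corresponding factor, so read the factors off the fibres through the nonzero entry T[0,0,1] = 27.
The mode-1 fibre T[:,0,1] = [27, 18] gives a = (3, 2) (primitive direction); the mode-2 fibre T[0,:,1] = [27, 18] gives b = (3, 2); then c[k] = T[0,0,k] / (a[0]·b[0]) = [0, 27, -27] / 9 = (0, 3, -3).
Expanding (3, 2) ⊗ (3, 2) ⊗ (0, 3, -3) reproduces all 12 entries of T, so T = (3, 2) ⊗ (3, 2) ⊗ (0, 3, -3) and rank(T) ≤ 1.
These bounds meet, so rank(T) = 1.

1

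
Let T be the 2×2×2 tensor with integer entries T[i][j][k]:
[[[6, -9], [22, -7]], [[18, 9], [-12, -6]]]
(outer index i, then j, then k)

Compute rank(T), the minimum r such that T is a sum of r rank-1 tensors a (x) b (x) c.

2

Lower bound: the mode-1 unfolding of T (rows indexed by i, columns by (j,k) = (0,0), (0,1), (1,0), (1,1)) is [[6, -9, 22, -7], [18, 9, -12, -6]].
There the 2×2 minor on rows i ∈ {0, 1}, columns (j,k) ∈ {(0,0), (0,1)} is det [[6, -9], [18, 9]] = 216 ≠ 0, so this unfolding has rank ≥ 2; CP rank is at least every unfolding rank, so rank(T) ≥ 2. (This is only a lower bound: in general the CP rank may exceed every unfolding rank, so we still need to exhibit 2 rank-1 terms summing to T.)
Upper bound — finding two terms. Write S_k = T[:,:,k] for the frontal slices: S₀ = [[6, 22], [18, -12]], S₁ = [[-9, -7], [9, -6]].
If T = a₁ (x) b₁ (x) c₁ + a₂ (x) b₂ (x) c₂ then each S_k = c₁[k]·a₁b₁ᵀ + c₂[k]·a₂b₂ᵀ. S₀ and S₁ are linearly independent, so a₁b₁ᵀ and a₂b₂ᵀ must span the same plane of matrices: they are the rank-1 matrices of the form x·S₀ + y·S₁.
det(x·S₀ + y·S₁) is −468·x² + 117·y² = (-117)·(2·x − y)(2·x + y), vanishing at (x:y) = (1:2) and (1:-2).
M₁ = S₀ + 2·S₁ = [[-12, 8], [36, -24]] = (-4)·[1, -3][3, -2]ᵀ and M₂ = S₀ − 2·S₁ = [[24, 36], [0, 0]] = 12·[1, 0][2, 3]ᵀ, so take a₁ = [1, -3], b₁ = [3, -2], a₂ = [1, 0], b₂ = [2, 3].
Each slice is an integer combination of E₁ = a₁b₁ᵀ and E₂ = a₂b₂ᵀ: S₀ = −2·E₁ + 6·E₂, S₁ = −E₁ − 3·E₂; reading off coefficients, c₁ = [-2, -1] and c₂ = [6, -3].
Hence T = [1, -3] (x) [3, -2] (x) [-2, -1] + [1, 0] (x) [2, 3] (x) [6, -3], so rank(T) ≤ 2.
These bounds meet, so rank(T) = 2.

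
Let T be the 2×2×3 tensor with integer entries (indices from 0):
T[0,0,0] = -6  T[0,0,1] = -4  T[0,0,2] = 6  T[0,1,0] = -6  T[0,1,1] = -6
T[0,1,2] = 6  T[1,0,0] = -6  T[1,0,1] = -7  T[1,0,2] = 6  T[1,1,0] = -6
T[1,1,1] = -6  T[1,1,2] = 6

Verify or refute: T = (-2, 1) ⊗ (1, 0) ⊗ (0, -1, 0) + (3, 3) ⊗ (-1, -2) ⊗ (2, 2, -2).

Reconstruct entry (0,1,0) from the claimed factors: Σₗ aₗ[0]bₗ[1]cₗ[0] = (-2)·(0)·(0) + (3)·(-2)·(2) = -12, but T[0,1,0] = -6. The claim is false.

No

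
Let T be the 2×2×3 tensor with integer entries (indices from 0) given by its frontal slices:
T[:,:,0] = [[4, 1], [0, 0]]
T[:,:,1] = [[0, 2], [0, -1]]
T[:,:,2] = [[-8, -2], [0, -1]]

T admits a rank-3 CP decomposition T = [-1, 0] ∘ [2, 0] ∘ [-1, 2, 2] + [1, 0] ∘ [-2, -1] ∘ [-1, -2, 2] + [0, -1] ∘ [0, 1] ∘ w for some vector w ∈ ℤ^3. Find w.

w = [0, 1, 1]

Subtract the known terms from T to get the rank-1 residual R = [0, -1] ∘ [0, 1] ∘ w, so R[i,j,k] = a[i]·b[j]·w[k]. Pick indices with nonzero a[1]·b[1] = (-1)·(1) = -1. Only the fibre through (1,1,·) is needed: R[1,1,:] = T[1,1,:] − Σₗ aₗ[1]bₗ[1]cₗ = [0, -1, -1] − (0)·(0)·[-1, 2, 2] − (0)·(-1)·[-1, -2, 2] = [0, -1, -1]. Then w[k] = R[1,1,k] / -1 for each k, giving w = [0, -1, -1] / -1 = [0, 1, 1].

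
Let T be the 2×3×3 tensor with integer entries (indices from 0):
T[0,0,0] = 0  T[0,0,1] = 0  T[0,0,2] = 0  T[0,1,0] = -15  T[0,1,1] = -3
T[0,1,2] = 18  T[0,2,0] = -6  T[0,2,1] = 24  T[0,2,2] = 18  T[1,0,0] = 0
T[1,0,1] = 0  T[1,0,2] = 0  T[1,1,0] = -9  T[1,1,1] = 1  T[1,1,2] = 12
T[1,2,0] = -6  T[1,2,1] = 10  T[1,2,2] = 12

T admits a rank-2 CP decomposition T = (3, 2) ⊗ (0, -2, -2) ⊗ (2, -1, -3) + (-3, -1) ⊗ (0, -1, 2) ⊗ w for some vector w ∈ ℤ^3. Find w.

w = (-1, -3, 0)

Subtract the known terms from T to get the rank-1 residual R = (-3, -1) ⊗ (0, -1, 2) ⊗ w, so R[i,j,k] = a[i]·b[j]·w[k]. Pick indices with nonzero a[0]·b[1] = (-3)·(-1) = 3. Only the fibre through (0,1,·) is needed: R[0,1,:] = T[0,1,:] − Σₗ aₗ[0]bₗ[1]cₗ = [-15, -3, 18] − (3)·(-2)·(2, -1, -3) = [-3, -9, 0]. Then w[k] = R[0,1,k] / 3 for each k, giving w = [-3, -9, 0] / 3 = (-1, -3, 0).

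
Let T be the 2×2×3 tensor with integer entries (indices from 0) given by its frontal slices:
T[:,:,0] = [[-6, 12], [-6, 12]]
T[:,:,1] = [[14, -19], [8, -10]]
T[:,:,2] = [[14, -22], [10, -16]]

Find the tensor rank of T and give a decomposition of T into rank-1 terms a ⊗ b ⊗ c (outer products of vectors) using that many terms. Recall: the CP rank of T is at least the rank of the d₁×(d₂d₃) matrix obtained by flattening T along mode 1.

Lower bound: in the mode-1 unfolding of T (rows indexed by i, columns by (j,k)) the 2×2 minor on rows i ∈ {0, 1}, columns (j,k) ∈ {(0,0), (0,1)} is det [[-6, 14], [-6, 8]] = 36 ≠ 0, so that unfolding has rank ≥ 2 and hence rank(T) ≥ 2 (CP rank is at least every unfolding rank, though it can be larger).
Upper bound: with S_k = T[:,:,k], the two rank-1 terms a₁b₁ᵀ, a₂b₂ᵀ are the rank-1 members of the pencil x·S₀ + y·S₁.
det(x·S₀ + y·S₁) is 18·xy + 12·y² = 6·(3·x + 2·y)(y), vanishing at (x:y) = (2:-3) and (1:0).
M₁ = 2·S₀ − 3·S₁ = [[-54, 81], [-36, 54]] = (-9)·[3, 2][2, -3]ᵀ and M₂ = S₀ = [[-6, 12], [-6, 12]] = (-6)·[1, 1][1, -2]ᵀ, so take a₁ = [3, 2], b₁ = [2, -3], a₂ = [1, 1], b₂ = [1, -2].
Each slice is an integer combination of E₁ = a₁b₁ᵀ and E₂ = a₂b₂ᵀ: S₀ = −6·E₂, S₁ = 3·E₁ − 4·E₂, S₂ = 2·E₁ + 2·E₂; reading off coefficients, c₁ = [0, 3, 2] and c₂ = [-6, -4, 2].
Hence T = [3, 2] ⊗ [2, -3] ⊗ [0, 3, 2] + [1, 1] ⊗ [1, -2] ⊗ [-6, -4, 2], so rank(T) ≤ 2.
These bounds meet, so rank(T) = 2.

rank(T) = 2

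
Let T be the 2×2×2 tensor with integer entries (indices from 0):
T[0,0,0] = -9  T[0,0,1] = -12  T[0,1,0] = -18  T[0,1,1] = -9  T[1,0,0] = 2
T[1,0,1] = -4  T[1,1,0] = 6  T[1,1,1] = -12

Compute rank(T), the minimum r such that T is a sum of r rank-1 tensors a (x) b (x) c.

Lower bound: the mode-2 unfolding of T (rows indexed by j, columns by (i,k) = (0,0), (0,1), (1,0), (1,1)) is [[-9, -12, 2, -4], [-18, -9, 6, -12]].
There the 2×2 minor on rows j ∈ {0, 1}, columns (i,k) ∈ {(0,0), (0,1)} is det [[-9, -12], [-18, -9]] = -135 ≠ 0, so this unfolding has rank ≥ 2; CP rank is at least every unfolding rank, so rank(T) ≥ 2. (Flattening ranks never certify an upper bound on CP rank; for that we must actually write T with 2 rank-1 terms.)
Upper bound — finding two terms. Write S_k = T[:,:,k] for the frontal slices: S₀ = [[-9, -18], [2, 6]], S₁ = [[-12, -9], [-4, -12]].
If T = a₁ (x) b₁ (x) c₁ + a₂ (x) b₂ (x) c₂ then each S_k = c₁[k]·a₁b₁ᵀ + c₂[k]·a₂b₂ᵀ. S₀ and S₁ are linearly independent, so a₁b₁ᵀ and a₂b₂ᵀ must span the same plane of matrices: they are the rank-1 matrices of the form x·S₀ + y·S₁.
det(x·S₀ + y·S₁) is −18·x² − 18·xy + 108·y² = (-18)·(x + 3·y)(x − 2·y), vanishing at (x:y) = (3:-1) and (2:1).
M₁ = 3·S₀ − S₁ = [[-15, -45], [10, 30]] = (-5)·[3, -2][1, 3]ᵀ and M₂ = 2·S₀ + S₁ = [[-30, -45], [0, 0]] = (-15)·[1, 0][2, 3]ᵀ, so take a₁ = [3, -2], b₁ = [1, 3], a₂ = [1, 0], b₂ = [2, 3].
Each slice is an integer combination of E₁ = a₁b₁ᵀ and E₂ = a₂b₂ᵀ: S₀ = −E₁ − 3·E₂, S₁ = 2·E₁ − 9·E₂; reading off coefficients, c₁ = [-1, 2] and c₂ = [-3, -9].
Hence T = [3, -2] (x) [1, 3] (x) [-1, 2] + [1, 0] (x) [2, 3] (x) [-3, -9], so rank(T) ≤ 2.
These bounds meet, so rank(T) = 2.

2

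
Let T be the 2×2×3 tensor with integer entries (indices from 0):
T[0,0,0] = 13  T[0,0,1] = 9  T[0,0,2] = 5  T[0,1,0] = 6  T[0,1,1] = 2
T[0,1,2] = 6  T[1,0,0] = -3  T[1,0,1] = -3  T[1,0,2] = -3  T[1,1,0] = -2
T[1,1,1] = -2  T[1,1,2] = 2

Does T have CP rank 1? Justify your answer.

The mode-3 unfolding of T (rows indexed by k, columns by (i,j) = (0,0), (0,1), (1,0), (1,1)) is [[13, 6, -3, -2], [9, 2, -3, -2], [5, 6, -3, 2]].
There the 3×3 minor on rows k ∈ {0, 1, 2}, columns (i,j) ∈ {(0,0), (0,1), (1,0)} is det [[13, 6, -3], [9, 2, -3], [5, 6, -3]] = 96 ≠ 0, so this unfolding has rank ≥ 3; CP rank is at least every unfolding rank, so rank(T) ≥ 3.
In particular rank(T) ≥ 3 > 1, so T is not rank-1.

No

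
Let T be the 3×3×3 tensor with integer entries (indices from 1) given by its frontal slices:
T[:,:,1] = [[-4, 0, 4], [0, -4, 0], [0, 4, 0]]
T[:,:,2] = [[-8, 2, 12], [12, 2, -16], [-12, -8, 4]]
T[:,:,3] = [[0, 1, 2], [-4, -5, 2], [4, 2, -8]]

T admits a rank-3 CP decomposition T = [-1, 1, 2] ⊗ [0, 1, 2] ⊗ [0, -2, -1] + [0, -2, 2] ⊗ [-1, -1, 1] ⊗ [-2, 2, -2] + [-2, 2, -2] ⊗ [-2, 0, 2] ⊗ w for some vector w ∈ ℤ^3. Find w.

w = [-1, -2, 0]

Subtract the known terms from T to get the rank-1 residual R = [-2, 2, -2] ⊗ [-2, 0, 2] ⊗ w, so R[i,j,k] = a[i]·b[j]·w[k]. Pick indices with nonzero a[1]·b[1] = (-2)·(-2) = 4. Only the fibre through (1,1,·) is needed: R[1,1,:] = T[1,1,:] − Σₗ aₗ[1]bₗ[1]cₗ = [-4, -8, 0] − (-1)·(0)·[0, -2, -1] − (0)·(-1)·[-2, 2, -2] = [-4, -8, 0]. Then w[k] = R[1,1,k] / 4 for each k, giving w = [-4, -8, 0] / 4 = [-1, -2, 0].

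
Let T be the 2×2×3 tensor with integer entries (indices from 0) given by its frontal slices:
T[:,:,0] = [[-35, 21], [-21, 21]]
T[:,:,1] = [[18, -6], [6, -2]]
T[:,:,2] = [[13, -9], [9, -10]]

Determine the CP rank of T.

2

Lower bound: the mode-2 unfolding of T (rows indexed by j, columns by (i,k) = (0,0), (0,1), (0,2), (1,0), (1,1), (1,2)) is [[-35, 18, 13, -21, 6, 9], [21, -6, -9, 21, -2, -10]].
There the 2×2 minor on rows j ∈ {0, 1}, columns (i,k) ∈ {(0,0), (0,1)} is det [[-35, 18], [21, -6]] = -168 ≠ 0, so this unfolding has rank ≥ 2; CP rank is at least every unfolding rank, so rank(T) ≥ 2. (Flattening ranks never certify an upper bound on CP rank; for that we must actually write T with 2 rank-1 terms.)
Upper bound — finding two terms. Write S_k = T[:,:,k] for the frontal slices: S₀ = [[-35, 21], [-21, 21]], S₁ = [[18, -6], [6, -2]], S₂ = [[13, -9], [9, -10]].
If T = a₁ (x) b₁ (x) c₁ + a₂ (x) b₂ (x) c₂ then each S_k = c₁[k]·a₁b₁ᵀ + c₂[k]·a₂b₂ᵀ. S₀ and S₁ are linearly independent, so a₁b₁ᵀ and a₂b₂ᵀ must span the same plane of matrices: they are the rank-1 matrices of the form x·S₀ + y·S₁.
det(x·S₀ + y·S₁) is −294·x² + 196·xy = (-98)·(3·x − 2·y)(x), vanishing at (x:y) = (2:3) and (0:1).
M₁ = 2·S₀ + 3·S₁ = [[-16, 24], [-24, 36]] = (-4)·[2, 3][2, -3]ᵀ and M₂ = S₁ = [[18, -6], [6, -2]] = 2·[3, 1][3, -1]ᵀ, so take a₁ = [2, 3], b₁ = [2, -3], a₂ = [3, 1], b₂ = [3, -1].
Each slice is an integer combination of E₁ = a₁b₁ᵀ and E₂ = a₂b₂ᵀ: S₀ = −2·E₁ − 3·E₂, S₁ = 2·E₂, S₂ = E₁ + E₂; reading off coefficients, c₁ = [-2, 0, 1] and c₂ = [-3, 2, 1].
Hence T = [2, 3] (x) [2, -3] (x) [-2, 0, 1] + [3, 1] (x) [3, -1] (x) [-3, 2, 1], so rank(T) ≤ 2.
These bounds meet, so rank(T) = 2.
Check entry T[1,0,1] = 6: (3)·(2)·(0) + (1)·(3)·(2) = 6.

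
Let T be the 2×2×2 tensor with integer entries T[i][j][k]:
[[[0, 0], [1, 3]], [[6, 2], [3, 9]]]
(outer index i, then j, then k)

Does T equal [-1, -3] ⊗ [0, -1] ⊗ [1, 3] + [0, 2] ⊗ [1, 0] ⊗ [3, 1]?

Reconstruct entrywise from the claimed factors. For example, T[0,0,1] = 0 and Σₗ aₗ[0]bₗ[0]cₗ[1] = (-1)·(0)·(3) + (0)·(1)·(1) = 0; checking all 8 entries, every one matches. The claim holds.

Yes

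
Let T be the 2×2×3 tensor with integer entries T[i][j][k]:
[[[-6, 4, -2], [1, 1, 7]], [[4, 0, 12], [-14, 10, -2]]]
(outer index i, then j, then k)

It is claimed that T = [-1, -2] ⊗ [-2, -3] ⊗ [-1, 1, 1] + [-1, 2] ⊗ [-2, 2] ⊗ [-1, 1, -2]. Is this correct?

No

Reconstruct entry (0,0,0) from the claimed factors: Σₗ aₗ[0]bₗ[0]cₗ[0] = (-1)·(-2)·(-1) + (-1)·(-2)·(-1) = -4, but T[0,0,0] = -6. The claim is false.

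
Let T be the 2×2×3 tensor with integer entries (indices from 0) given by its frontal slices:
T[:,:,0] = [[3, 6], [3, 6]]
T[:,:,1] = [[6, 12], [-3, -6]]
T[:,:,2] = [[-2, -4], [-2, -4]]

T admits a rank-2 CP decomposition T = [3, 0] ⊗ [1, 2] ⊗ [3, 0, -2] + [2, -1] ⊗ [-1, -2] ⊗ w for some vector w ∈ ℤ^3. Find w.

Subtract the known terms from T to get the rank-1 residual R = [2, -1] ⊗ [-1, -2] ⊗ w, so R[i,j,k] = a[i]·b[j]·w[k]. Pick indices with nonzero a[0]·b[0] = (2)·(-1) = -2. Only the fibre through (0,0,·) is needed: R[0,0,:] = T[0,0,:] − Σₗ aₗ[0]bₗ[0]cₗ = [3, 6, -2] − (3)·(1)·[3, 0, -2] = [-6, 6, 4]. Then w[k] = R[0,0,k] / -2 for each k, giving w = [-6, 6, 4] / -2 = [3, -3, -2].

w = [3, -3, -2]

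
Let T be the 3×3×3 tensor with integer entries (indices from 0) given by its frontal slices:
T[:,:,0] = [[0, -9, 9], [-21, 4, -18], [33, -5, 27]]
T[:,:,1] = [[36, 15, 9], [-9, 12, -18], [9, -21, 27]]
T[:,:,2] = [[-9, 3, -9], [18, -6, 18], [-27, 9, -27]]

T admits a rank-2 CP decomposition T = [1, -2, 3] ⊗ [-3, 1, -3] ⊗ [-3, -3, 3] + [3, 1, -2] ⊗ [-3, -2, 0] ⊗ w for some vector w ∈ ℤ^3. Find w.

Subtract the known terms from T to get the rank-1 residual R = [3, 1, -2] ⊗ [-3, -2, 0] ⊗ w, so R[i,j,k] = a[i]·b[j]·w[k]. Pick indices with nonzero a[0]·b[0] = (3)·(-3) = -9. Only the fibre through (0,0,·) is needed: R[0,0,:] = T[0,0,:] − Σₗ aₗ[0]bₗ[0]cₗ = [0, 36, -9] − (1)·(-3)·[-3, -3, 3] = [-9, 27, 0]. Then w[k] = R[0,0,k] / -9 for each k, giving w = [-9, 27, 0] / -9 = [1, -3, 0].

w = [1, -3, 0]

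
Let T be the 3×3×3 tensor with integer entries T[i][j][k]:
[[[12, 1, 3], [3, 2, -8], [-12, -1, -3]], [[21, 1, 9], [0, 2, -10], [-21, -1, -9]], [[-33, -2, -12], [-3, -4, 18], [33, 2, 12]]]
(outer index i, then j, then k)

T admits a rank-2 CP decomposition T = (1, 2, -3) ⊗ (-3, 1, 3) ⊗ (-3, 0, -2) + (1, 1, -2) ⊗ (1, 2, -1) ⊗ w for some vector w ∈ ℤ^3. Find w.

w = (3, 1, -3)

Subtract the known terms from T to get the rank-1 residual R = (1, 1, -2) ⊗ (1, 2, -1) ⊗ w, so R[i,j,k] = a[i]·b[j]·w[k]. Pick indices with nonzero a[0]·b[0] = (1)·(1) = 1. Only the fibre through (0,0,·) is needed: R[0,0,:] = T[0,0,:] − Σₗ aₗ[0]bₗ[0]cₗ = [12, 1, 3] − (1)·(-3)·(-3, 0, -2) = [3, 1, -3]. Then w[k] = R[0,0,k] / 1 for each k, giving w = [3, 1, -3] / 1 = (3, 1, -3).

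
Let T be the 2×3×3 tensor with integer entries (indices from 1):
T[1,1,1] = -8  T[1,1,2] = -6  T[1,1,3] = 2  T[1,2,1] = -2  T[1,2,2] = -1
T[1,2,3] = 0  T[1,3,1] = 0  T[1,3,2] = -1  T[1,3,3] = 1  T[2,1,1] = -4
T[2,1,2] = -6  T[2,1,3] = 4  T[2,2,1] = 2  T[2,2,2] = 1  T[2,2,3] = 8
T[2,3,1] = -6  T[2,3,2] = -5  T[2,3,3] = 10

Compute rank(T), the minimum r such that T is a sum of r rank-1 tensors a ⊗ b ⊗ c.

3

Lower bound: the mode-2 unfolding of T (rows indexed by j, columns by (i,k) = (1,1), (1,2), (1,3), (2,1), (2,2), (2,3)) is [[-8, -6, 2, -4, -6, 4], [-2, -1, 0, 2, 1, 8], [0, -1, 1, -6, -5, 10]].
There the 3×3 minor on rows j ∈ {1, 2, 3}, columns (i,k) ∈ {(1,1), (1,2), (2,3)} is det [[-8, -6, 4], [-2, -1, 8], [0, -1, 10]] = -96 ≠ 0, so this unfolding has rank ≥ 3; CP rank is at least every unfolding rank, so rank(T) ≥ 3. (This is only a lower bound: in general the CP rank may exceed every unfolding rank, so we still need to exhibit 3 rank-1 terms summing to T.)
Upper bound: T is a sum of 3 rank-1 terms, T = [0, 1] ⊗ [0, 1, 1] ⊗ [0, 0, 8] + [1, -1] ⊗ [2, 1, -1] ⊗ [-2, -1, 0] + [1, 2] ⊗ [2, 0, 1] ⊗ [-2, -2, 1] (written with every a and b primitive with positive leading entry and the scale carried by c; CP decompositions are not unique, and this one is verified by expanding entrywise), so rank(T) ≤ 3.
These bounds meet, so rank(T) = 3.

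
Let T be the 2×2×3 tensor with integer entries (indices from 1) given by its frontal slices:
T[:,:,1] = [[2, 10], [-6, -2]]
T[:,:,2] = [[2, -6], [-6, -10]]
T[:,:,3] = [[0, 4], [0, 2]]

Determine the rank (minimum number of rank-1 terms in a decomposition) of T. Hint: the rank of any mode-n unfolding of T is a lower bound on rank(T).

2

Lower bound: the mode-1 unfolding of T (rows indexed by i, columns by (j,k) = (1,1), (1,2), (1,3), (2,1), (2,2), (2,3)) is [[2, 2, 0, 10, -6, 4], [-6, -6, 0, -2, -10, 2]].
There the 2×2 minor on rows i ∈ {1, 2}, columns (j,k) ∈ {(1,1), (2,1)} is det [[2, 10], [-6, -2]] = 56 ≠ 0, so this unfolding has rank ≥ 2; CP rank is at least every unfolding rank, so rank(T) ≥ 2. (Flattening ranks never certify an upper bound on CP rank; for that we must actually write T with 2 rank-1 terms.)
Upper bound — finding two terms. Write S_k = T[:,:,k] for the frontal slices: S₁ = [[2, 10], [-6, -2]], S₂ = [[2, -6], [-6, -10]], S₃ = [[0, 4], [0, 2]].
If T = a₁ ⊗ b₁ ⊗ c₁ + a₂ ⊗ b₂ ⊗ c₂ then each S_k = c₁[k]·a₁b₁ᵀ + c₂[k]·a₂b₂ᵀ. S₁ and S₂ are linearly independent, so a₁b₁ᵀ and a₂b₂ᵀ must span the same plane of matrices: they are the rank-1 matrices of the form x·S₁ + y·S₂.
det(x·S₁ + y·S₂) is 56·x² − 56·y² = 56·(x − y)(x + y), vanishing at (x:y) = (1:1) and (1:-1).
M₁ = S₁ + S₂ = [[4, 4], [-12, -12]] = 4·[1, -3][1, 1]ᵀ and M₂ = S₁ − S₂ = [[0, 16], [0, 8]] = 8·[2, 1][0, 1]ᵀ, so take a₁ = [1, -3], b₁ = [1, 1], a₂ = [2, 1], b₂ = [0, 1].
Each slice is an integer combination of E₁ = a₁b₁ᵀ and E₂ = a₂b₂ᵀ: S₁ = 2·E₁ + 4·E₂, S₂ = 2·E₁ − 4·E₂, S₃ = 2·E₂; reading off coefficients, c₁ = [2, 2, 0] and c₂ = [4, -4, 2].
Hence T = [1, -3] ⊗ [1, 1] ⊗ [2, 2, 0] + [2, 1] ⊗ [0, 1] ⊗ [4, -4, 2], so rank(T) ≤ 2.
These bounds meet, so rank(T) = 2.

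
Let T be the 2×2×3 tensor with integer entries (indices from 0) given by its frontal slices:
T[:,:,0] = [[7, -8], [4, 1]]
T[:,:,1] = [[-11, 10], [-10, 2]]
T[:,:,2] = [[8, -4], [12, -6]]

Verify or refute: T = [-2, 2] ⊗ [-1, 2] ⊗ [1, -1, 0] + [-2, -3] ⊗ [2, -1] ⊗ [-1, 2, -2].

Reconstruct entry (0,0,0) from the claimed factors: Σₗ aₗ[0]bₗ[0]cₗ[0] = (-2)·(-1)·(1) + (-2)·(2)·(-1) = 6, but T[0,0,0] = 7. The claim is false.

No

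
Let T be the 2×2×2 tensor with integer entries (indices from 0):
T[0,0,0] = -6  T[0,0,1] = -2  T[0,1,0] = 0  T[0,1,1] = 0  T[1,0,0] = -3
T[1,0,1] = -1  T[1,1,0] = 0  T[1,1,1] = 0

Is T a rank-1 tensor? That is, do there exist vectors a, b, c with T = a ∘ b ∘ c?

The mode-1 fibre T[:,0,0] = [-6, -3] gives a = (2, 1) (primitive direction); the mode-2 fibre T[0,:,0] = [-6, 0] gives b = (1, 0); then c[k] = T[0,0,k] / (a[0]·b[0]) = [-6, -2] / 2 = (-3, -1).
Expanding (2, 1) ∘ (1, 0) ∘ (-3, -1) reproduces all 8 entries of T, so T = (2, 1) ∘ (1, 0) ∘ (-3, -1) and rank(T) ≤ 1.
Equivalently every frontal slice T[:,:,k] is c[k] times the rank-1 matrix (2, 1) ∘ (1, 0). So T has rank 1 (it is nonzero).

Yes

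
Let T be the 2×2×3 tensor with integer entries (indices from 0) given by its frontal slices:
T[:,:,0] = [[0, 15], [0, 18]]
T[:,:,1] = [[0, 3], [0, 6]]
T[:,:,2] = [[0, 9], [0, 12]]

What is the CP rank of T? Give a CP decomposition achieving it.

Lower bound: in the mode-1 unfolding of T (rows indexed by i, columns by (j,k)) the 2×2 minor on rows i ∈ {0, 1}, columns (j,k) ∈ {(1,0), (1,1)} is det [[15, 3], [18, 6]] = 36 ≠ 0, so that unfolding has rank ≥ 2 and hence rank(T) ≥ 2 (CP rank is at least every unfolding rank, though it can be larger).
Upper bound: T[:,j,:] = b[j]·M for every slice, with b = [0, 1] and M = [[15, 3, 9], [18, 6, 12]] (rows i, columns k).
Splitting M by its rows (i = 0, 1), M = [1, 0][15, 3, 9]ᵀ + [0, 1][18, 6, 12]ᵀ.
Hence T = [1, 0] (x) [0, 1] (x) [15, 3, 9] + [0, 1] (x) [0, 1] (x) [18, 6, 12], so rank(T) ≤ 2.
These bounds meet, so rank(T) = 2.

rank(T) = 2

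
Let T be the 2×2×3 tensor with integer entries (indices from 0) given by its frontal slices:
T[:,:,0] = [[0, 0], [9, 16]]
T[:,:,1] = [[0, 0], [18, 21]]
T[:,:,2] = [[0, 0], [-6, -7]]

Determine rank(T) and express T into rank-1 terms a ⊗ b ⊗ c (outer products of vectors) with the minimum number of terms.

rank(T) = 2

Lower bound: the mode-3 unfolding of T (rows indexed by k, columns by (i,j) = (0,0), (0,1), (1,0), (1,1)) is [[0, 0, 9, 16], [0, 0, 18, 21], [0, 0, -6, -7]].
There the 2×2 minor on rows k ∈ {0, 1}, columns (i,j) ∈ {(1,0), (1,1)} is det [[9, 16], [18, 21]] = -99 ≠ 0, so this unfolding has rank ≥ 2; CP rank is at least every unfolding rank, so rank(T) ≥ 2. (Flattening ranks never certify an upper bound on CP rank; for that we must actually write T with 2 rank-1 terms.)
Upper bound — finding two terms. Every mode-1 slice of T is a multiple of one matrix: T[i,:,:] = a[i]·M with a = (0, 1) and M = [[9, 18, -6], [16, 21, -7]] (rows indexed by j, columns by k). So it suffices to write M as a sum of two rank-1 matrices.
Splitting M by its rows (j = 0, 1), M = (1, 0)(9, 18, -6)ᵀ + (0, 1)(16, 21, -7)ᵀ.
Hence T = (0, 1) ⊗ (1, 0) ⊗ (9, 18, -6) + (0, 1) ⊗ (0, 1) ⊗ (16, 21, -7), so rank(T) ≤ 2.
These bounds meet, so rank(T) = 2.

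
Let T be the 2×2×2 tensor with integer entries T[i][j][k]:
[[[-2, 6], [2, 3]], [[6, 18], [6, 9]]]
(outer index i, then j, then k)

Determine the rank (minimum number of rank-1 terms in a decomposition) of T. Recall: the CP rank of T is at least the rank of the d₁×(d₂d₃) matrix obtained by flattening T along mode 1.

2

Lower bound: the mode-1 unfolding of T (rows indexed by i, columns by (j,k) = (0,0), (0,1), (1,0), (1,1)) is [[-2, 6, 2, 3], [6, 18, 6, 9]].
There the 2×2 minor on rows i ∈ {0, 1}, columns (j,k) ∈ {(0,0), (0,1)} is det [[-2, 6], [6, 18]] = -72 ≠ 0, so this unfolding has rank ≥ 2; CP rank is at least every unfolding rank, so rank(T) ≥ 2. (Unfolding ranks only ever bound the CP rank from below — rank(T) can be strictly larger than all of them — so the matching upper bound has to come from an explicit 2-term decomposition.)
Upper bound — finding two terms. Write S_k = T[:,:,k] for the frontal slices: S₀ = [[-2, 2], [6, 6]], S₁ = [[6, 3], [18, 9]].
If T = a₁ ⊗ b₁ ⊗ c₁ + a₂ ⊗ b₂ ⊗ c₂ then each S_k = c₁[k]·a₁b₁ᵀ + c₂[k]·a₂b₂ᵀ. S₀ and S₁ are linearly independent, so a₁b₁ᵀ and a₂b₂ᵀ must span the same plane of matrices: they are the rank-1 matrices of the form x·S₀ + y·S₁.
det(x·S₀ + y·S₁) is −24·x² − 36·xy = (-12)·(2·x + 3·y)(x), vanishing at (x:y) = (3:-2) and (0:1).
M₁ = 3·S₀ − 2·S₁ = [[-18, 0], [-18, 0]] = (-18)·[1, 1][1, 0]ᵀ and M₂ = S₁ = [[6, 3], [18, 9]] = 3·[1, 3][2, 1]ᵀ, so take a₁ = [1, 1], b₁ = [1, 0], a₂ = [1, 3], b₂ = [2, 1].
Each slice is an integer combination of E₁ = a₁b₁ᵀ and E₂ = a₂b₂ᵀ: S₀ = −6·E₁ + 2·E₂, S₁ = 3·E₂; reading off coefficients, c₁ = [-6, 0] and c₂ = [2, 3].
Hence T = [1, 1] ⊗ [1, 0] ⊗ [-6, 0] + [1, 3] ⊗ [2, 1] ⊗ [2, 3], so rank(T) ≤ 2.
These bounds meet, so rank(T) = 2.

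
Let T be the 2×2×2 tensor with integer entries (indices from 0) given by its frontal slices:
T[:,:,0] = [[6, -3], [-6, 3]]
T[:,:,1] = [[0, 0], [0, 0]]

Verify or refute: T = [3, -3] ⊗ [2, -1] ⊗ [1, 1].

Reconstruct entry (0,0,1) from the claimed factors: Σₗ aₗ[0]bₗ[0]cₗ[1] = (3)·(2)·(1) = 6, but T[0,0,1] = 0. The claim is false.

No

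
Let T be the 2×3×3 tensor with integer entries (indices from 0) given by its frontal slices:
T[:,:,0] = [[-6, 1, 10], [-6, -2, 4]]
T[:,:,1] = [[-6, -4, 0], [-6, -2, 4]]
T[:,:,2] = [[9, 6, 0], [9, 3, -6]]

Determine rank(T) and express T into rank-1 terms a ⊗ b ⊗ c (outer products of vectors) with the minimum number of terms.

rank(T) = 2

Lower bound: the mode-1 unfolding of T (rows indexed by i, columns by (j,k) = (0,0), (0,1), (0,2), (1,0), (1,1), (1,2), (2,0), (2,1), (2,2)) is [[-6, -6, 9, 1, -4, 6, 10, 0, 0], [-6, -6, 9, -2, -2, 3, 4, 4, -6]].
There the 2×2 minor on rows i ∈ {0, 1}, columns (j,k) ∈ {(0,0), (1,0)} is det [[-6, 1], [-6, -2]] = 18 ≠ 0, so this unfolding has rank ≥ 2; CP rank is at least every unfolding rank, so rank(T) ≥ 2. (This is only a lower bound: in general the CP rank may exceed every unfolding rank, so we still need to exhibit 2 rank-1 terms summing to T.)
Upper bound — finding two terms. Write S_k = T[:,:,k] for the frontal slices: S₀ = [[-6, 1, 10], [-6, -2, 4]], S₁ = [[-6, -4, 0], [-6, -2, 4]], S₂ = [[9, 6, 0], [9, 3, -6]].
If T = a₁ ⊗ b₁ ⊗ c₁ + a₂ ⊗ b₂ ⊗ c₂ then each S_k = c₁[k]·a₁b₁ᵀ + c₂[k]·a₂b₂ᵀ. S₀ and S₁ are linearly independent, so a₁b₁ᵀ and a₂b₂ᵀ must span the same plane of matrices: they are the rank-1 matrices of the form x·S₀ + y·S₁.
The 2×2 minor of x·S₀ + y·S₁ on rows {0,1}, columns {0,1} is 18·x² + 6·xy − 12·y² = 6·(3·x − 2·y)(x + y), vanishing at (x:y) = (2:3) and (1:-1).
M₁ = 2·S₀ + 3·S₁ = [[-30, -10, 20], [-30, -10, 20]] = (-10)·[1, 1][3, 1, -2]ᵀ and M₂ = S₀ − S₁ = [[0, 5, 10], [0, 0, 0]] = 5·[1, 0][0, 1, 2]ᵀ, so take a₁ = [1, 1], b₁ = [3, 1, -2], a₂ = [1, 0], b₂ = [0, 1, 2].
Each slice is an integer combination of E₁ = a₁b₁ᵀ and E₂ = a₂b₂ᵀ: S₀ = −2·E₁ + 3·E₂, S₁ = −2·E₁ − 2·E₂, S₂ = 3·E₁ + 3·E₂; reading off coefficients, c₁ = [-2, -2, 3] and c₂ = [3, -2, 3].
Hence T = [1, 1] ⊗ [3, 1, -2] ⊗ [-2, -2, 3] + [1, 0] ⊗ [0, 1, 2] ⊗ [3, -2, 3], so rank(T) ≤ 2.
These bounds meet, so rank(T) = 2.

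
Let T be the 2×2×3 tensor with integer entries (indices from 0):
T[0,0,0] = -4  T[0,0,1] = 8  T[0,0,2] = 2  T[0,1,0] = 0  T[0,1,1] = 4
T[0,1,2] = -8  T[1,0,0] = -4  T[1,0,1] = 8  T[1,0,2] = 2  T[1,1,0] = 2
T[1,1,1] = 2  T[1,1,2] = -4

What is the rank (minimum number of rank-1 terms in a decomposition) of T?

Lower bound: the mode-3 unfolding of T (rows indexed by k, columns by (i,j) = (0,0), (0,1), (1,0), (1,1)) is [[-4, 0, -4, 2], [8, 4, 8, 2], [2, -8, 2, -4]].
There the 3×3 minor on rows k ∈ {0, 1, 2}, columns (i,j) ∈ {(0,0), (0,1), (1,1)} is det [[-4, 0, 2], [8, 4, 2], [2, -8, -4]] = -144 ≠ 0, so this unfolding has rank ≥ 3; CP rank is at least every unfolding rank, so rank(T) ≥ 3. (Unfolding ranks only ever bound the CP rank from below — rank(T) can be strictly larger than all of them — so the matching upper bound has to come from an explicit 3-term decomposition.)
Upper bound: T is a sum of 3 rank-1 terms, T = [1, 0] ⊗ [0, 1] ⊗ [-2, 2, -4] + [1, 1] ⊗ [1, 1] ⊗ [0, 4, -2] + [1, 1] ⊗ [2, -1] ⊗ [-2, 2, 2] (one valid choice — decompositions are not unique — normalised so each a, b is primitive with positive first nonzero entry; check it by expanding all entries), so rank(T) ≤ 3.
These bounds meet, so rank(T) = 3.
Check entry T[1,1,1] = 2: (0)·(1)·(2) + (1)·(1)·(4) + (1)·(-1)·(2) = 2.

3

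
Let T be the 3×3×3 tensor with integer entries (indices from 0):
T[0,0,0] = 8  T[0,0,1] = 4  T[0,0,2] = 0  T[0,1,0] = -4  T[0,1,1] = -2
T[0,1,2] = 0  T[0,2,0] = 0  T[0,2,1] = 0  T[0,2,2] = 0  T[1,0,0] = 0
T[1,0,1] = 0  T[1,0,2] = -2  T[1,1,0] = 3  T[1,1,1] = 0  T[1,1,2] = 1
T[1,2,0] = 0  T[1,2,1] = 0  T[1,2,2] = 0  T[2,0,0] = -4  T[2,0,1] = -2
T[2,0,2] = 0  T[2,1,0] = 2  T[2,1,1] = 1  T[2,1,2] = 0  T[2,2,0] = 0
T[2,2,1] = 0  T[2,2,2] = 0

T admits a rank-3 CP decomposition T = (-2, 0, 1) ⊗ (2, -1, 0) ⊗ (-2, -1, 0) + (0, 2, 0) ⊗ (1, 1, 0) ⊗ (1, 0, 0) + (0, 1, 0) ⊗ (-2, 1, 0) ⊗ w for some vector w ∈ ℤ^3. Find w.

Subtract the known terms from T to get the rank-1 residual R = (0, 1, 0) ⊗ (-2, 1, 0) ⊗ w, so R[i,j,k] = a[i]·b[j]·w[k]. Pick indices with nonzero a[1]·b[0] = (1)·(-2) = -2. Only the fibre through (1,0,·) is needed: R[1,0,:] = T[1,0,:] − Σₗ aₗ[1]bₗ[0]cₗ = [0, 0, -2] − (0)·(2)·(-2, -1, 0) − (2)·(1)·(1, 0, 0) = [-2, 0, -2]. Then w[k] = R[1,0,k] / -2 for each k, giving w = [-2, 0, -2] / -2 = (1, 0, 1).

w = (1, 0, 1)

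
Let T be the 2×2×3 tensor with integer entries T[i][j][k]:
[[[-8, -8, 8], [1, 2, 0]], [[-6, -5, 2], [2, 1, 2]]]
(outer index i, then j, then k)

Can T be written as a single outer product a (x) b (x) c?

The mode-3 unfolding of T (rows indexed by k, columns by (i,j) = (0,0), (0,1), (1,0), (1,1)) is [[-8, 1, -6, 2], [-8, 2, -5, 1], [8, 0, 2, 2]].
There the 3×3 minor on rows k ∈ {0, 1, 2}, columns (i,j) ∈ {(0,0), (0,1), (1,0)} is det [[-8, 1, -6], [-8, 2, -5], [8, 0, 2]] = 40 ≠ 0, so this unfolding has rank ≥ 3; CP rank is at least every unfolding rank, so rank(T) ≥ 3.
In particular rank(T) ≥ 3 > 1, so T is not rank-1.

No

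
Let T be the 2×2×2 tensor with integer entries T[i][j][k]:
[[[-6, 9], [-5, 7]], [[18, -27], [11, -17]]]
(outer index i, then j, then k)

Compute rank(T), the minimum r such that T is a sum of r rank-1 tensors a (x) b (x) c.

2

Lower bound: the mode-1 unfolding of T (rows indexed by i, columns by (j,k) = (0,0), (0,1), (1,0), (1,1)) is [[-6, 9, -5, 7], [18, -27, 11, -17]].
There the 2×2 minor on rows i ∈ {0, 1}, columns (j,k) ∈ {(0,0), (1,0)} is det [[-6, -5], [18, 11]] = 24 ≠ 0, so this unfolding has rank ≥ 2; CP rank is at least every unfolding rank, so rank(T) ≥ 2. (Unfolding ranks only ever bound the CP rank from below — rank(T) can be strictly larger than all of them — so the matching upper bound has to come from an explicit 2-term decomposition.)
Upper bound — finding two terms. Write S_k = T[:,:,k] for the frontal slices: S₀ = [[-6, -5], [18, 11]], S₁ = [[9, 7], [-27, -17]].
If T = a₁ (x) b₁ (x) c₁ + a₂ (x) b₂ (x) c₂ then each S_k = c₁[k]·a₁b₁ᵀ + c₂[k]·a₂b₂ᵀ. S₀ and S₁ are linearly independent, so a₁b₁ᵀ and a₂b₂ᵀ must span the same plane of matrices: they are the rank-1 matrices of the form x·S₀ + y·S₁.
det(x·S₀ + y·S₁) is 24·x² − 60·xy + 36·y² = 12·(2·x − 3·y)(x − y), vanishing at (x:y) = (3:2) and (1:1).
M₁ = 3·S₀ + 2·S₁ = [[0, -1], [0, -1]] = −[1, 1][0, 1]ᵀ and M₂ = S₀ + S₁ = [[3, 2], [-9, -6]] = [1, -3][3, 2]ᵀ, so take a₁ = [1, 1], b₁ = [0, 1], a₂ = [1, -3], b₂ = [3, 2].
Each slice is an integer combination of E₁ = a₁b₁ᵀ and E₂ = a₂b₂ᵀ: S₀ = −E₁ − 2·E₂, S₁ = E₁ + 3·E₂; reading off coefficients, c₁ = [-1, 1] and c₂ = [-2, 3].
Hence T = [1, 1] (x) [0, 1] (x) [-1, 1] + [1, -3] (x) [3, 2] (x) [-2, 3], so rank(T) ≤ 2.
These bounds meet, so rank(T) = 2.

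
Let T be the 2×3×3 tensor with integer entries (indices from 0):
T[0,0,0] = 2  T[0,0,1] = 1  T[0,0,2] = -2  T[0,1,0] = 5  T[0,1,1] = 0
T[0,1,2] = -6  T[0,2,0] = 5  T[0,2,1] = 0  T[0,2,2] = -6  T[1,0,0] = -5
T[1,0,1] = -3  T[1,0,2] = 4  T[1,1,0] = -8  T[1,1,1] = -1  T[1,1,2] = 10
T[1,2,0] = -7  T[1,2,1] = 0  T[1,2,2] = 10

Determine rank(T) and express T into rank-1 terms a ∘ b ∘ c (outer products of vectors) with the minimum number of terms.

Lower bound: the mode-2 unfolding of T (rows indexed by j, columns by (i,k) = (0,0), (0,1), (0,2), (1,0), (1,1), (1,2)) is [[2, 1, -2, -5, -3, 4], [5, 0, -6, -8, -1, 10], [5, 0, -6, -7, 0, 10]].
There the 3×3 minor on rows j ∈ {0, 1, 2}, columns (i,k) ∈ {(0,0), (0,1), (1,0)} is det [[2, 1, -5], [5, 0, -8], [5, 0, -7]] = -5 ≠ 0, so this unfolding has rank ≥ 3; CP rank is at least every unfolding rank, so rank(T) ≥ 3. (Flattening ranks never certify an upper bound on CP rank; for that we must actually write T with 3 rank-1 terms.)
Upper bound: T is a sum of 3 rank-1 terms, T = (0, 1) ∘ (1, -1, -2) ∘ (-1, -1, 0) + (1, -2) ∘ (1, 2, 2) ∘ (2, 1, -2) + (1, -1) ∘ (0, 1, 1) ∘ (1, -2, -2) (one valid choice — decompositions are not unique — normalised so each a, b is primitive with positive first nonzero entry; check it by expanding all entries), so rank(T) ≤ 3.
These bounds meet, so rank(T) = 3.

rank(T) = 3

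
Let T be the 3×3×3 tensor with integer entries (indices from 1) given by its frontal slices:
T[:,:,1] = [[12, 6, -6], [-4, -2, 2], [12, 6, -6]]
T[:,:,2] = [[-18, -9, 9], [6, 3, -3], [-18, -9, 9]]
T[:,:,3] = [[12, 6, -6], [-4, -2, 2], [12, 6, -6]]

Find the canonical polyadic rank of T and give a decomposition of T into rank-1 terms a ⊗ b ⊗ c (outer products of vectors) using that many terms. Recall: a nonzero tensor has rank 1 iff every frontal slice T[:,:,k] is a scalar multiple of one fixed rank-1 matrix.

Lower bound: T ≠ 0 (e.g. T[1,1,1] = 12), so rank(T) ≥ 1.
Upper bound: if T = a ⊗ b ⊗ c then every fibre of T is a multiple of the corresponding factor, so read the factors off the fibres through the nonzero entry T[1,1,1] = 12.
The mode-1 fibre T[:,1,1] = [12, -4, 12] gives a = [3, -1, 3] (primitive direction); the mode-2 fibre T[1,:,1] = [12, 6, -6] gives b = [2, 1, -1]; then c[k] = T[1,1,k] / (a[1]·b[1]) = [12, -18, 12] / 6 = [2, -3, 2].
Expanding [3, -1, 3] ⊗ [2, 1, -1] ⊗ [2, -3, 2] reproduces all 27 entries of T, so T = [3, -1, 3] ⊗ [2, 1, -1] ⊗ [2, -3, 2] and rank(T) ≤ 1.
These bounds meet, so rank(T) = 1.
Check entry T[1,3,1] = -6: (3)·(-1)·(2) = -6.

rank(T) = 1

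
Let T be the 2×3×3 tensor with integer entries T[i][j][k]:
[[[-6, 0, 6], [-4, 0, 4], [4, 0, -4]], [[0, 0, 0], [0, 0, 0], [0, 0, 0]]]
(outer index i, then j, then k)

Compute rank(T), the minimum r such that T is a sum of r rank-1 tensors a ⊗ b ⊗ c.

1

Lower bound: T ≠ 0 (e.g. T[0,0,0] = -6), so rank(T) ≥ 1.
Upper bound: if T = a ⊗ b ⊗ c then every fibre of T is a multiple of the corresponding factor, so read the factors off the fibres through the nonzero entry T[0,0,0] = -6.
The mode-1 fibre T[:,0,0] = [-6, 0] gives a = [1, 0] (primitive direction); the mode-2 fibre T[0,:,0] = [-6, -4, 4] gives b = [3, 2, -2]; then c[k] = T[0,0,k] / (a[0]·b[0]) = [-6, 0, 6] / 3 = [-2, 0, 2].
Expanding [1, 0] ⊗ [3, 2, -2] ⊗ [-2, 0, 2] reproduces all 18 entries of T, so T = [1, 0] ⊗ [3, 2, -2] ⊗ [-2, 0, 2] and rank(T) ≤ 1.
These bounds meet, so rank(T) = 1.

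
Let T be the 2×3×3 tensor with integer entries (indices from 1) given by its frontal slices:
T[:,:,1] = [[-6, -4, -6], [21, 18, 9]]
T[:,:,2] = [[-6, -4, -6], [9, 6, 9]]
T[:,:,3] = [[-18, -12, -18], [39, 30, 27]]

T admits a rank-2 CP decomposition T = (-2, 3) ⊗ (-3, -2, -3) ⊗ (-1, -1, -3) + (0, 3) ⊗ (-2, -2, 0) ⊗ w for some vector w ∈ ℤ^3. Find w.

Subtract the known terms from T to get the rank-1 residual R = (0, 3) ⊗ (-2, -2, 0) ⊗ w, so R[i,j,k] = a[i]·b[j]·w[k]. Pick indices with nonzero a[2]·b[1] = (3)·(-2) = -6. Only the fibre through (2,1,·) is needed: R[2,1,:] = T[2,1,:] − Σₗ aₗ[2]bₗ[1]cₗ = [21, 9, 39] − (3)·(-3)·(-1, -1, -3) = [12, 0, 12]. Then w[k] = R[2,1,k] / -6 for each k, giving w = [12, 0, 12] / -6 = (-2, 0, -2).

w = (-2, 0, -2)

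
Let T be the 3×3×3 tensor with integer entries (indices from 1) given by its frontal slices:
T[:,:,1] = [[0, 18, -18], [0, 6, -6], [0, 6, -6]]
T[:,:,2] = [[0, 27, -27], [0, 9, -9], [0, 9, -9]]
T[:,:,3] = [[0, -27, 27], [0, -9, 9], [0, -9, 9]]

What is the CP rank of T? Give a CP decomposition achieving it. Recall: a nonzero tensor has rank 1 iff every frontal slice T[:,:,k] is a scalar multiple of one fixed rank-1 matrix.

rank(T) = 1

Lower bound: T ≠ 0 (e.g. T[1,2,1] = 18), so rank(T) ≥ 1.
Upper bound: if T = a ⊗ b ⊗ c then every fibre of T is a multiple of the corresponding factor, so read the factors off the fibres through the nonzero entry T[1,2,1] = 18.
The mode-1 fibre T[:,2,1] = [18, 6, 6] gives a = (3, 1, 1) (primitive direction); the mode-2 fibre T[1,:,1] = [0, 18, -18] gives b = (0, 1, -1); then c[k] = T[1,2,k] / (a[1]·b[2]) = [18, 27, -27] / 3 = (6, 9, -9).
Expanding (3, 1, 1) ⊗ (0, 1, -1) ⊗ (6, 9, -9) reproduces all 27 entries of T, so T = (3, 1, 1) ⊗ (0, 1, -1) ⊗ (6, 9, -9) and rank(T) ≤ 1.
These bounds meet, so rank(T) = 1.
Check entry T[2,2,2] = 9: (1)·(1)·(9) = 9.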